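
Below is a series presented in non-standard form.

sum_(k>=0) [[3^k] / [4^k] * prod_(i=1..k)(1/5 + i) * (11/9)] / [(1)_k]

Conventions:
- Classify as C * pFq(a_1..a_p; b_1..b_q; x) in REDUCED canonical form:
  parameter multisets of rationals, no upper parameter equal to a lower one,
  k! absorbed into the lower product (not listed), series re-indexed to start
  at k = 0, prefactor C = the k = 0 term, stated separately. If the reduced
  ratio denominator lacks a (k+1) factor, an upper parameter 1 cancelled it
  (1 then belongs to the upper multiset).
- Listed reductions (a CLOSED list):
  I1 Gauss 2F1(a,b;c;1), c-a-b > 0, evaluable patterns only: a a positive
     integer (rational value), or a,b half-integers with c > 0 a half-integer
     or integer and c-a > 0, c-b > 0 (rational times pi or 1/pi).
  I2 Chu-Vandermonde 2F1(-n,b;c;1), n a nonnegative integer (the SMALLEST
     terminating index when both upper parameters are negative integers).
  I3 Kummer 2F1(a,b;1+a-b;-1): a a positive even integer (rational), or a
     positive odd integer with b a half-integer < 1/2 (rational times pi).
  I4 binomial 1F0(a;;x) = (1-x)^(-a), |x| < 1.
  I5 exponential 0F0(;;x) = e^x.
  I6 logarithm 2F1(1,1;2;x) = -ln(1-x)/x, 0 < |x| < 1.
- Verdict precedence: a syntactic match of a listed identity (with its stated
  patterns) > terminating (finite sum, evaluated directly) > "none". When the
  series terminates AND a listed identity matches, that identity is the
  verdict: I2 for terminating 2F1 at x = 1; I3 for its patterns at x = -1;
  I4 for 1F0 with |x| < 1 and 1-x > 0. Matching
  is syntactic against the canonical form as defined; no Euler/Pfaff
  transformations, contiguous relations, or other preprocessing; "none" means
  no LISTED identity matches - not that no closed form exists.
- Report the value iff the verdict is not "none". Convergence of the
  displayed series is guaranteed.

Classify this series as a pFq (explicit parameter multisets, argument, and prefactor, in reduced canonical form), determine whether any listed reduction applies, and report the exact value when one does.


At argument 3/4: a 1F0 with upper {6/5}, lower {-}, scaled by C = 11/9. Verdict (x = 3/4): binomial (I4) applies (the 1F0 binomial series: exponent -6/5, x = 3/4). Its exact value is (11/9) * (1/4)^(-6/5).

Key observation: t_0 = 11/9 here, and the two geometric factors (C = 11/9, x = 3/4) combine into one argument.
Ratio: r(k) = (3/4) * (k+6/5) / [(k+1)] - poly over poly, x = (3/4) from leading terms; C = 11/9 at k = 0.


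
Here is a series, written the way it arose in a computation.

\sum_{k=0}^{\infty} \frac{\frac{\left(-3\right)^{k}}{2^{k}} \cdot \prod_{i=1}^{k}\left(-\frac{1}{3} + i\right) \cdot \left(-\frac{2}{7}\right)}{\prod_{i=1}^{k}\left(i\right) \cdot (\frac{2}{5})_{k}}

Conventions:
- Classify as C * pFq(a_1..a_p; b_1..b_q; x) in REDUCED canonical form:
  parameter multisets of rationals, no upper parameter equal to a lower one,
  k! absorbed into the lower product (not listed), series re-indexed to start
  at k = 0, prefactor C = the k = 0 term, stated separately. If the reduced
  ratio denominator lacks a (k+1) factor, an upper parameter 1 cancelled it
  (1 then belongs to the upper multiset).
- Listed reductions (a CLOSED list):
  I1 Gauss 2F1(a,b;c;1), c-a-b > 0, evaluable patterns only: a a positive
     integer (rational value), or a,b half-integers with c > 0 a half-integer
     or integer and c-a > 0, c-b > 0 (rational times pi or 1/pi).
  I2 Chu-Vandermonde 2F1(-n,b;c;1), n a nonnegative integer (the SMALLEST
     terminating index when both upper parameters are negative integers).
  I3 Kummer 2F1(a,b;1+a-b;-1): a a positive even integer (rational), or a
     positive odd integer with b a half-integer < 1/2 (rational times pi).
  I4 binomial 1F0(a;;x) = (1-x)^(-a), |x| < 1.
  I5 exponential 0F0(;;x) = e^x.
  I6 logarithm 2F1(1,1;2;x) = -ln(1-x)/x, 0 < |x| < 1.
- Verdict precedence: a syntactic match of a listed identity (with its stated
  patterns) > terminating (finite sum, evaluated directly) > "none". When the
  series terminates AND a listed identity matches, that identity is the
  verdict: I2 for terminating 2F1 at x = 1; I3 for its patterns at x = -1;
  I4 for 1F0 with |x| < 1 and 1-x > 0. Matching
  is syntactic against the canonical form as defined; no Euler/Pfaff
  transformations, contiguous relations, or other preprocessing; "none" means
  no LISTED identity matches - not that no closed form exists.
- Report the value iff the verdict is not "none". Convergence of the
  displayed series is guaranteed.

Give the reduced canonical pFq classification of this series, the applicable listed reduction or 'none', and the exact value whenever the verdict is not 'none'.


Prefactor -\frac{2}{7}, argument -\frac{3}{2}: 1F1 with upper {\frac{2}{3}} over lower {\frac{2}{5}}. Verdict: no listed reduction: x = -\frac{3}{2} and upper {\frac{2}{3}} fail every I1-I6 pattern.

Key observation: t_0 = -\frac{2}{7} here, and the running product (prefactor -2/7) telescopes to a rising factorial.
Consecutive-term ratio: r(k) = -\frac{3}{2} * (k+\frac{2}{3}) / [(k+\frac{2}{5}) (k+1)] - rational in k, leading ratio -\frac{3}{2}; with t_0 = -\frac{2}{7}, classification follows.


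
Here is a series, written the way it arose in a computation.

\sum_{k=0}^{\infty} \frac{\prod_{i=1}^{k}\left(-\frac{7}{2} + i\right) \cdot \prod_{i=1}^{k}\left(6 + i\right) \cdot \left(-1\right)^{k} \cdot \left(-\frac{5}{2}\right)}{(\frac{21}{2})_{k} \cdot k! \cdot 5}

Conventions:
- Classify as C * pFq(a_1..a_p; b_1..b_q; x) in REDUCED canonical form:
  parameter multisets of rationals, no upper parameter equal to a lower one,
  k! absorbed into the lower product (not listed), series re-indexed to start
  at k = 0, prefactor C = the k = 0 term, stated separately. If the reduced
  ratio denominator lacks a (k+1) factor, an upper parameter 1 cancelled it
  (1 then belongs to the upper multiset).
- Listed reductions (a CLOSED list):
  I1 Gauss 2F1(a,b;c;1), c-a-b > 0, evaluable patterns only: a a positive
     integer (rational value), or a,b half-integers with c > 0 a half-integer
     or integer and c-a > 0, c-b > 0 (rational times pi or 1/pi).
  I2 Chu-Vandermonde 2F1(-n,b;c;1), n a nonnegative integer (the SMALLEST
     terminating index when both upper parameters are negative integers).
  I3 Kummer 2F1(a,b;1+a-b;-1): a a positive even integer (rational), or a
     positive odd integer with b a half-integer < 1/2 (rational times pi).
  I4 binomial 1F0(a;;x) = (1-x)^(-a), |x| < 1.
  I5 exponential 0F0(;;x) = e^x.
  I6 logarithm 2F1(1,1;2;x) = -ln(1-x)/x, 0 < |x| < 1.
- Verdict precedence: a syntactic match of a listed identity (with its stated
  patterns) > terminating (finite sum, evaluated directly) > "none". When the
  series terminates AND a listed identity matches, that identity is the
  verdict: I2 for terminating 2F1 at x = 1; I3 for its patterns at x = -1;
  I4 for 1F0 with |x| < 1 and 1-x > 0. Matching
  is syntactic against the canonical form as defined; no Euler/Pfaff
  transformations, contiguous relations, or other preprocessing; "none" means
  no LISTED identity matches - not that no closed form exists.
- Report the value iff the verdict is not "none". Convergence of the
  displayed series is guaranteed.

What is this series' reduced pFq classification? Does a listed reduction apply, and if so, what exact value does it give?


Classification (C = -\frac{1}{2}): 2F1 with upper {-\frac{5}{2}, 7}, lower {\frac{21}{2}}, argument x = -1. Verdict: this is Kummer (I3) (x = -1; c = \frac{21}{2} equals 1+a-b for upper {-\frac{5}{2}, 7}: listed pattern). Sum: \left(-\frac{4849845}{8388608}\right) \cdot \pi.

Key step: t_0 being -\frac{1}{2}, the constant factors (C = -1/2) combine into one prefactor.
Consecutive-term ratio: r(k) = -1 * (k-\frac{5}{2}) (k+7) / [(k+\frac{21}{2}) (k+1)] - rational in k. x = -1; t_0 = -\frac{1}{2}; negate the roots.


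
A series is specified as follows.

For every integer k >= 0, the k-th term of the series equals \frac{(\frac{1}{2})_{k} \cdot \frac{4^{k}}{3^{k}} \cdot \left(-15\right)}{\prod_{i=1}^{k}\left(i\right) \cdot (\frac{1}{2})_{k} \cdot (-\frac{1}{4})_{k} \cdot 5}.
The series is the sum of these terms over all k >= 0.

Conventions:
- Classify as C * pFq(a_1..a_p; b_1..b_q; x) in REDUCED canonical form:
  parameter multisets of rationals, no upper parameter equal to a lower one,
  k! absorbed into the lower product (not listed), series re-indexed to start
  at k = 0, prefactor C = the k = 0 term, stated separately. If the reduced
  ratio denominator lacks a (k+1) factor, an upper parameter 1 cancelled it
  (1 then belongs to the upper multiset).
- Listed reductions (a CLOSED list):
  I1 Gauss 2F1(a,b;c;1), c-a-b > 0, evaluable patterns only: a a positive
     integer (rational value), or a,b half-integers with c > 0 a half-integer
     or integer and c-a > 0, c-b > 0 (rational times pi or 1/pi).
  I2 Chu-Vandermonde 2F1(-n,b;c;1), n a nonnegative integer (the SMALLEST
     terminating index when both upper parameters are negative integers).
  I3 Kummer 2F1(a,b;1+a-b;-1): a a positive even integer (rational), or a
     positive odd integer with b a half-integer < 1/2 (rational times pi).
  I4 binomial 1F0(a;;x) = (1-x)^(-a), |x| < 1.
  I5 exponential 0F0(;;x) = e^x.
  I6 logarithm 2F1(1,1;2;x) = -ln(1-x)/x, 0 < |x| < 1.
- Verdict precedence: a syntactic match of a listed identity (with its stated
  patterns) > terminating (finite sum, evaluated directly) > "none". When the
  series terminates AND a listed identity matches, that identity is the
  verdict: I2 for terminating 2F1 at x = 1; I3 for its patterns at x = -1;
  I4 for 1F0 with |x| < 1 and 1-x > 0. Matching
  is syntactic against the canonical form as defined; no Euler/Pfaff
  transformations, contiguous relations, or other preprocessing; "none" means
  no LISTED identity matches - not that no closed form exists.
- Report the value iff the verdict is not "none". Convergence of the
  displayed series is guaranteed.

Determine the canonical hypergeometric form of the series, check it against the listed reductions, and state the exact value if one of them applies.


With C = -3: the canonical form is 0F1(-; -\frac{1}{4}; \frac{4}{3}). Verdict: none here - no I1-I6 shape fits x = \frac{4}{3} with lower {-\frac{1}{4}}.

First insight: from the first term -3: the product of the first k integers (C = -3) is k!.
Term ratio: r(k) = \frac{4}{3} * 1 / [(k-\frac{1}{4}) (k+1)] ; factor over Q: parameters, x = \frac{4}{3}, and C = -3.


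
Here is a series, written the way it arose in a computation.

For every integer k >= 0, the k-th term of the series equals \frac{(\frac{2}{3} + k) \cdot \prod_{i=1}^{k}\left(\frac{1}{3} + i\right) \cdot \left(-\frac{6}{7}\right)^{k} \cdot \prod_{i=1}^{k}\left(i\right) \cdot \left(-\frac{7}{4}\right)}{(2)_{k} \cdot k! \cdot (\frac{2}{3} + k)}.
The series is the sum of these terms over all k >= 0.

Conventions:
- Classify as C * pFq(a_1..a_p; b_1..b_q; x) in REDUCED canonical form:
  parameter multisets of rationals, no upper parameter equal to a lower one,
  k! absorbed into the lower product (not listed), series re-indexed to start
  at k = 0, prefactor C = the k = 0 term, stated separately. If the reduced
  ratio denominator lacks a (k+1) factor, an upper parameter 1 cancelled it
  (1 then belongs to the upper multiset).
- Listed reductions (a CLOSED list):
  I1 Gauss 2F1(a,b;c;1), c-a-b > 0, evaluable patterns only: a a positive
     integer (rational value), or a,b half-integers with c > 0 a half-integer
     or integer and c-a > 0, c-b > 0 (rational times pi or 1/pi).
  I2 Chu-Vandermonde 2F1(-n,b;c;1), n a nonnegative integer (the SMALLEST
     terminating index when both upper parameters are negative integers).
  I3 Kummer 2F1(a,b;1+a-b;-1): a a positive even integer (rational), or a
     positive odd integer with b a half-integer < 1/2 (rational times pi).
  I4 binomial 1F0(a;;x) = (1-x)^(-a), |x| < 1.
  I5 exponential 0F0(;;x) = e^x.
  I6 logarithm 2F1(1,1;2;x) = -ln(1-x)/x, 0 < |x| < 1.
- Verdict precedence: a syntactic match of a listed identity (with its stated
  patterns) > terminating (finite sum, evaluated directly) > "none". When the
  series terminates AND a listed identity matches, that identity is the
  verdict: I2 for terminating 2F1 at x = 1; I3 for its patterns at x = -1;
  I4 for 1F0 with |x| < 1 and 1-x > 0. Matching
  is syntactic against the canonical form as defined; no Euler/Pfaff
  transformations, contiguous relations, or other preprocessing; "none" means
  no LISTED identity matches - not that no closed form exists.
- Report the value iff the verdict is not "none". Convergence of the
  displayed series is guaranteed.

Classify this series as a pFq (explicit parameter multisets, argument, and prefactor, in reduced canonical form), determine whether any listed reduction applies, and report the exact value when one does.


With C = -\frac{7}{4}: the canonical form is 2F1(1, \frac{4}{3}; 2; -\frac{6}{7}). Verdict: none. Every listed pattern misses the 2F1 form at -\frac{6}{7}, upper {1, \frac{4}{3}}.

Key observation: x = -\frac{6}{7} and the factor k + 2/3 cancels (top and bottom), leaving C = -7/4, x = -6/7.
Adjacent-term ratio: r(k) = -\frac{6}{7} * (k+1) (k+\frac{4}{3}) / [(k+2) (k+1)] ; factor over Q: parameters, x = -\frac{6}{7}, and C = -\frac{7}{4}.


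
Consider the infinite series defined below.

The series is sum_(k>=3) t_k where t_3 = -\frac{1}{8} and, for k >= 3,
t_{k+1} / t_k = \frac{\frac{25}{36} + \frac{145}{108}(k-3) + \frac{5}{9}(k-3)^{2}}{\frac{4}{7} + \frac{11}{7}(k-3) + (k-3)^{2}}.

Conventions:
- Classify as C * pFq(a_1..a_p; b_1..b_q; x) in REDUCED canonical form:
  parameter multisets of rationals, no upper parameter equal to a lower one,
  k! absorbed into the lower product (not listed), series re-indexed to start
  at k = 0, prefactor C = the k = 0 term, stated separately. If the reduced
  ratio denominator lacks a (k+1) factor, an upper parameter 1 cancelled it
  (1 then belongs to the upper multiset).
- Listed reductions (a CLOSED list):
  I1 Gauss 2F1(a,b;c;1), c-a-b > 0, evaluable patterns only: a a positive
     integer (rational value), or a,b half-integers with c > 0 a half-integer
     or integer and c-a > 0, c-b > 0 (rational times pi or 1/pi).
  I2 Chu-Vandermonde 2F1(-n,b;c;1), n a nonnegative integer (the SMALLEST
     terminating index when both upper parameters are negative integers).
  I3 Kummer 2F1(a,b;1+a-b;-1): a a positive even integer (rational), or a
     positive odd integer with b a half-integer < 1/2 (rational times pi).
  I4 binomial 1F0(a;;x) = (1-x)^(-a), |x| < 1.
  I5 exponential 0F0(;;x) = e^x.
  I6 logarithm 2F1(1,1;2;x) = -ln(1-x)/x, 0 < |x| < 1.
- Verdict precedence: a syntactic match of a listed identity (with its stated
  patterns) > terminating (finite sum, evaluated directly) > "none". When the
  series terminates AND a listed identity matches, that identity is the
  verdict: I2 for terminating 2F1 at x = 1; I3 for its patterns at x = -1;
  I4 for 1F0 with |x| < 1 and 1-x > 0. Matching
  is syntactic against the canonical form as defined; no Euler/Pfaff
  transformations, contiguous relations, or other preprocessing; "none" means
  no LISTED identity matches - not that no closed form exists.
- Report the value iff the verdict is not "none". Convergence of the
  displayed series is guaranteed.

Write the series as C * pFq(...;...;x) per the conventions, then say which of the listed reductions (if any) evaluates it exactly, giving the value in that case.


Key step: with t_0 = -\frac{1}{8}, the expanded ratio factors over Q; prefactor -1/8, roots give parameters.
Step ratio: r(k) = \frac{5}{9} * (k+\frac{3}{4}) (k+\frac{5}{3}) / [(k+\frac{4}{7}) (k+1)] ; factor over Q: parameters, x = \frac{5}{9}, and C = -\frac{1}{8}.

Prefactor -\frac{1}{8}, argument \frac{5}{9}: 2F1 with upper {\frac{3}{4}, \frac{5}{3}} over lower {\frac{4}{7}}. Verdict: none here - no I1-I6 shape fits x = \frac{5}{9} with lower {\frac{4}{7}}.


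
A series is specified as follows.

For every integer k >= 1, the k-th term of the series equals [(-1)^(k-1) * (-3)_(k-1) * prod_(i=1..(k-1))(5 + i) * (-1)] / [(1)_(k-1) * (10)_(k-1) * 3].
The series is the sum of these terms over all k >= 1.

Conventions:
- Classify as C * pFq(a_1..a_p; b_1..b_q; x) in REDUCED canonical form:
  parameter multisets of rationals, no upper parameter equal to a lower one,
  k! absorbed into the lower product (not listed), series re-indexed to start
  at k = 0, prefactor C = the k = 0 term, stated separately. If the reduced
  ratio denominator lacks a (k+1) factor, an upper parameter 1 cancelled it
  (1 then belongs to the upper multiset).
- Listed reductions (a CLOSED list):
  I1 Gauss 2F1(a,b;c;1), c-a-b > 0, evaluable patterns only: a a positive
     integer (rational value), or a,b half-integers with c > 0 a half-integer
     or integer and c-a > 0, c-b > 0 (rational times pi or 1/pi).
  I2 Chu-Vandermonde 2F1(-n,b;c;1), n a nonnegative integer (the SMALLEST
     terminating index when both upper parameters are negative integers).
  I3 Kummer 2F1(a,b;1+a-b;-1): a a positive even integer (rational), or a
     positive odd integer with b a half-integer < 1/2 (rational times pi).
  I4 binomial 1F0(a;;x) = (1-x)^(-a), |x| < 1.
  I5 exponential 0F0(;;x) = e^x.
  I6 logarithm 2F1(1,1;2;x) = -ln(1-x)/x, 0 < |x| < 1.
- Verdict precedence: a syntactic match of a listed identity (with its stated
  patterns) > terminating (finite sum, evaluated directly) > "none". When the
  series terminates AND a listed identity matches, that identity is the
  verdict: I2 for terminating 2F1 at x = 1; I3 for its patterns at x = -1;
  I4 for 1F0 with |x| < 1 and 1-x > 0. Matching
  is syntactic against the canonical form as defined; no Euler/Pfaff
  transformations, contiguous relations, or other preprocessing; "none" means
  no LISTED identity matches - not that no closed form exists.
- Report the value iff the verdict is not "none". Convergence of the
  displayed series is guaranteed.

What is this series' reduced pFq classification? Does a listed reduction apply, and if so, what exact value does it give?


First insight: with t_0 = -1/3, the running product (C = -1/3, x = -1) telescopes to a rising factorial.
Ratio: r(k) = (-1) * (k-3) (k+6) / [(k+10) (k+1)] - rational in k. x = (-1); t_0 = -1/3; negate the roots.

Canonical form: C = -1/3 times 2F1 with upper {-3, 6}, lower {10}, x = -1. Verdict: this is the Kummer evaluation I3 (x = -1; c = 10 equals 1+a-b for upper {-3, 6}: listed pattern). Value: -7/5.


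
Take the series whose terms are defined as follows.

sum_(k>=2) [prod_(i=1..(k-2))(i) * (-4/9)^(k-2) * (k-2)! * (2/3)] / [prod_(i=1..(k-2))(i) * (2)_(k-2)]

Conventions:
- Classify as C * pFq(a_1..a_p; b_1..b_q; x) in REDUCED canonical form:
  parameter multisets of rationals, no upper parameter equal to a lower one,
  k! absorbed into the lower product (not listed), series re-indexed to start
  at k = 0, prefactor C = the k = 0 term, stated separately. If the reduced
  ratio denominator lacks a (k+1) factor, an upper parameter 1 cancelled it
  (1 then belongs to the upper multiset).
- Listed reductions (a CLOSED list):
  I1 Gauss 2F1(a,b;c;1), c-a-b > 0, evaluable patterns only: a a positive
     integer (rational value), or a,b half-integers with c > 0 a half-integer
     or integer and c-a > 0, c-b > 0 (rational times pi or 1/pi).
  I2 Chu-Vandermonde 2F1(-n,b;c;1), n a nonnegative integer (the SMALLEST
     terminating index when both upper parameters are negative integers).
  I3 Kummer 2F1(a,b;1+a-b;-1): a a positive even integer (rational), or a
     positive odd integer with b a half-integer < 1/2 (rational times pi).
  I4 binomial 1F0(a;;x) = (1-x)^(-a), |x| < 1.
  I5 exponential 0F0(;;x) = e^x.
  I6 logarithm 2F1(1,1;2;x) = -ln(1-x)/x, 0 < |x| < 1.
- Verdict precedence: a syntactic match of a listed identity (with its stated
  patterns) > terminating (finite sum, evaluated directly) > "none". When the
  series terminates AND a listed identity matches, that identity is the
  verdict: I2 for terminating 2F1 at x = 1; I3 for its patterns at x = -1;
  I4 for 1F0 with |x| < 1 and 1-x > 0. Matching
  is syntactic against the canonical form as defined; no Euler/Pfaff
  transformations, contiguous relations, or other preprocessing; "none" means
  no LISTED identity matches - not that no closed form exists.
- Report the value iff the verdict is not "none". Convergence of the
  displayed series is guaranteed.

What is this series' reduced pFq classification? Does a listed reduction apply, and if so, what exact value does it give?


Classification (C = 2/3): 2F1 with upper {1, 1}, lower {2}, argument x = -4/9. Verdict at x = -4/9: logarithm (I6) matches (the logarithm: parameters (1,1;2), x = -4/9). Value: (3/2) * ln(13/9).

The tell: x = (-4/9) and the product of the first k integers (prefactor 2/3) is k!.
Step ratio: r(k) = (-4/9) * (k+1) (k+1) / [(k+2) (k+1)] - rational in k, leading ratio (-4/9); with t_0 = 2/3, classification follows.


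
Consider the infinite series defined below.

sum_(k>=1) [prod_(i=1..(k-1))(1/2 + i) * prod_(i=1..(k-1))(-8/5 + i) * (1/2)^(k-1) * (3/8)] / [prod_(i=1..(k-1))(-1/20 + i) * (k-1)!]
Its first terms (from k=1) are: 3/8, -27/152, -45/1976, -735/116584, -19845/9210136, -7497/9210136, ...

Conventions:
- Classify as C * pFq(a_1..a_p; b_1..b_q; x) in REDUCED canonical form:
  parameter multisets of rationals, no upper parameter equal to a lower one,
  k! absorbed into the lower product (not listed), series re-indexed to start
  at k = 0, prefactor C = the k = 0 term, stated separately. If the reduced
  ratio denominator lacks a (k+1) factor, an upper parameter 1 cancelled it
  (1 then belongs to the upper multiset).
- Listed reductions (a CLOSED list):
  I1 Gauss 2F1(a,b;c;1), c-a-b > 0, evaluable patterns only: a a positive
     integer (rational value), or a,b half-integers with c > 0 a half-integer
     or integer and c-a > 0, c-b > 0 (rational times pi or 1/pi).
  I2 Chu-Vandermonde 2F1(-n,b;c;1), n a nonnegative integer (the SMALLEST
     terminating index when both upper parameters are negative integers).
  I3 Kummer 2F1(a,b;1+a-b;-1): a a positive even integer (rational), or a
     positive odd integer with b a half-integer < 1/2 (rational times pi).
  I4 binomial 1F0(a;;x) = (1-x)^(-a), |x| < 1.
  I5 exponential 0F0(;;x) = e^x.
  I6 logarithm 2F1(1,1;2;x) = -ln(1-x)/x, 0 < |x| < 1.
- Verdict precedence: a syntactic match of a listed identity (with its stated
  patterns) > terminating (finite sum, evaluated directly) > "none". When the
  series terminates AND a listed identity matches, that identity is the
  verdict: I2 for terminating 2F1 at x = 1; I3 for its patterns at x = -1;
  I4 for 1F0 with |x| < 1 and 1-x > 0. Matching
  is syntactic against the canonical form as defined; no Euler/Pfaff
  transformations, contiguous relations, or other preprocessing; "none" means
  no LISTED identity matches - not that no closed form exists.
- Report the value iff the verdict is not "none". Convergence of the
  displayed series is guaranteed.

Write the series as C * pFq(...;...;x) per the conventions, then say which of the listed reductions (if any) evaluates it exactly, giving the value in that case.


Prefactor 3/8, argument 1/2: 2F1 with upper {-3/5, 3/2} over lower {19/20}. Verdict: none here - no I1-I6 shape fits x = 1/2 with lower {19/20}.

The tell: x = (1/2) and the running product (C = 3/8) telescopes to a rising factorial.
Consecutive-term ratio: r(k) = (1/2) * (k-3/5) (k+3/2) / [(k+19/20) (k+1)] - rational in k. x = (1/2); t_0 = 3/8; negate the roots.


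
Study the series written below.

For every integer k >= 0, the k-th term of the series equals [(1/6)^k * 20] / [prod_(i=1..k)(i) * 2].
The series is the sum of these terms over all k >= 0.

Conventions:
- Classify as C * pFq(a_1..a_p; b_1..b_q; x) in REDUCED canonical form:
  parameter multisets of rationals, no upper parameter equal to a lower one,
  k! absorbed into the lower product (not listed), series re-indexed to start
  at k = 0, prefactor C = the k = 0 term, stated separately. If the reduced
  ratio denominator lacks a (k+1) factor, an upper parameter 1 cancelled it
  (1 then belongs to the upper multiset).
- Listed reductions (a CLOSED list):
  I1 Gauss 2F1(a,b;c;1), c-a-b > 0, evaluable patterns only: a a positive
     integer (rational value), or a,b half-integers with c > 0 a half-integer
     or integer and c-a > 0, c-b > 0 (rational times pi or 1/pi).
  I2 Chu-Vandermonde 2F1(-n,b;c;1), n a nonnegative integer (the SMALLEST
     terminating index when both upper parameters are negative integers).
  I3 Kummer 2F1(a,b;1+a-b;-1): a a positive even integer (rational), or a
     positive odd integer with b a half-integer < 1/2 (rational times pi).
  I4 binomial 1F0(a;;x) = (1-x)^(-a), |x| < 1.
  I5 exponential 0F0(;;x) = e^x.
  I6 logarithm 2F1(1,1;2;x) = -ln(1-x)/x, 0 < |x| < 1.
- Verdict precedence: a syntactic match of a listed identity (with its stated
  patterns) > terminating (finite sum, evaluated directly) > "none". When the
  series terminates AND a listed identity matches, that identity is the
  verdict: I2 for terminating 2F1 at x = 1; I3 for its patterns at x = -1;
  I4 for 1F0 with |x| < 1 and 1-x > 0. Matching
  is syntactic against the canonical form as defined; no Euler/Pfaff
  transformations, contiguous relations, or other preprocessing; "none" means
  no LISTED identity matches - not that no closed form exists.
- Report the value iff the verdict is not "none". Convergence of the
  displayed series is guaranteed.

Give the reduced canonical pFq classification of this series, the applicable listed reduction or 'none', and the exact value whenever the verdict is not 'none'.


x = 1/6 here; the reduced form reads 0F0, upper {-}, lower {-}, C = 10. Verdict: the I5 exponential reduction matches (the 0F0 exponential series at x = 1/6). Exact value: 10 * e^(1/6).

Key step: with t_0 = 10, the product of the first k integers (prefactor 10) is k!.
Adjacent-term ratio: r(k) = (1/6) * 1 / [(k+1)] - rational in k, leading ratio (1/6); with t_0 = 10, classification follows.


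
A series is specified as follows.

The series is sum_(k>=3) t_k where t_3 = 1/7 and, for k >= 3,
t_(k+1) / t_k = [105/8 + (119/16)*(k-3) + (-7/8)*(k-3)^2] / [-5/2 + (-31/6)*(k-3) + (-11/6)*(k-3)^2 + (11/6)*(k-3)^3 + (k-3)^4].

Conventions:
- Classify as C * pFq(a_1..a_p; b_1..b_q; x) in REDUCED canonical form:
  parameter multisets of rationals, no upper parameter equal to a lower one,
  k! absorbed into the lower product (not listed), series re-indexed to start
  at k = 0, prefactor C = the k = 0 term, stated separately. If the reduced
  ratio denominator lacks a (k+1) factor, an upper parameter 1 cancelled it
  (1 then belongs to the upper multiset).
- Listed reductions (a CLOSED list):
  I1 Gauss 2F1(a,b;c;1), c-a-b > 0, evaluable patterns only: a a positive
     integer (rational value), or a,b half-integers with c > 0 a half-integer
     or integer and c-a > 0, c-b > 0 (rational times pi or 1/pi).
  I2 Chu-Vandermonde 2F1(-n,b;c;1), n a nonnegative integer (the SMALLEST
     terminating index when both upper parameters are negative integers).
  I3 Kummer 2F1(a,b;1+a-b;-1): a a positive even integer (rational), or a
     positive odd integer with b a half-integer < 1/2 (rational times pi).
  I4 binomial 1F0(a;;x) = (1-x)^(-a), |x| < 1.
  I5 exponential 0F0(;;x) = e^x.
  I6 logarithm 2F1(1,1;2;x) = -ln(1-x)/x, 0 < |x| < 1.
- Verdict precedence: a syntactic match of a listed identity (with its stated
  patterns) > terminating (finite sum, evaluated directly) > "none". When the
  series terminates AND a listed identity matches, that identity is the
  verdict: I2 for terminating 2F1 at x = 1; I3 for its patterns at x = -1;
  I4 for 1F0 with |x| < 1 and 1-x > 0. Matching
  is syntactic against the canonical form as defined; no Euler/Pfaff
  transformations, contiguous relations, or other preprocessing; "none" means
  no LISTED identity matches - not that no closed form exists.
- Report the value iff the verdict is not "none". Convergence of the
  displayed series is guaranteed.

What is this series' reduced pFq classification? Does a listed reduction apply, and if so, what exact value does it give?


The tell: from the first term 1/7: the ratio is unreduced: k + 3/2 divides both sides (C = 1/7).
Term ratio: r(k) = (-7/8) * (k-10) / [(k-5/3) (k+1) (k+1)] - rational; roots negated = parameters, x = (-7/8), C = 1/7.

The series (x = -7/8) is 1F2: upper {-10}, lower {-5/3, 1}, prefactor 1/7. Verdict: terminating - upper -10 stops the sum at k = 10; the 11 terms are added exactly. Hence: 14049141612257038807129/1672928931893739520000.


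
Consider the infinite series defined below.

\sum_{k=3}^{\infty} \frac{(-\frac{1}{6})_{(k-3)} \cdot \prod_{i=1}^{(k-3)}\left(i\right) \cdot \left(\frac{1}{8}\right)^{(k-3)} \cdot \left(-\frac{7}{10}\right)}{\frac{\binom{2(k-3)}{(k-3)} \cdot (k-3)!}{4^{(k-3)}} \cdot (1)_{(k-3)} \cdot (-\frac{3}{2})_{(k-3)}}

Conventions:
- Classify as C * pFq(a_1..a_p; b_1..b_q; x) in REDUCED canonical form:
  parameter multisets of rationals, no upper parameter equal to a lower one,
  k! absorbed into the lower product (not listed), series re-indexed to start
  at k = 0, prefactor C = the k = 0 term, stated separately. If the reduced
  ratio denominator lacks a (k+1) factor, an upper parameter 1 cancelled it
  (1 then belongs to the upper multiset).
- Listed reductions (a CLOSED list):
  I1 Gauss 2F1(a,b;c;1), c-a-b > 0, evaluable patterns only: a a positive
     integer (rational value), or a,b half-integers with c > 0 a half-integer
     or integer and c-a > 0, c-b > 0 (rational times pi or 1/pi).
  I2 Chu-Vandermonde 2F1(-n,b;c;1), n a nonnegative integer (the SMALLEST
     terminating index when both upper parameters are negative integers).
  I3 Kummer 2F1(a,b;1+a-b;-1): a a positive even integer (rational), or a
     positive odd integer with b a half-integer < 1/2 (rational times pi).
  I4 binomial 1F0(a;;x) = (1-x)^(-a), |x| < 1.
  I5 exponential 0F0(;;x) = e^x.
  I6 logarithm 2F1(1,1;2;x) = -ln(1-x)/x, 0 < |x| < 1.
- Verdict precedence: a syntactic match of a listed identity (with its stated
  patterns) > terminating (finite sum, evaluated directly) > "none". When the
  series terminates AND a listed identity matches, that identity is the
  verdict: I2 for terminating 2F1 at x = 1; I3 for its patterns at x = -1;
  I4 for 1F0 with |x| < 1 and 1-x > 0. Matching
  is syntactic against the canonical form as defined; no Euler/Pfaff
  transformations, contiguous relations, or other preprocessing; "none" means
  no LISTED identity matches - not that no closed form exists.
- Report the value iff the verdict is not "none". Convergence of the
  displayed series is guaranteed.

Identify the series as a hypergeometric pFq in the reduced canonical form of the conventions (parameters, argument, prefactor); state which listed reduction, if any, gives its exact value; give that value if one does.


Canonical form: C = -\frac{7}{10} times 2F2 with upper {-\frac{1}{6}, 1}, lower {-\frac{3}{2}, \frac{1}{2}}, x = \frac{1}{8}. Verdict: none here - no I1-I6 shape fits x = \frac{1}{8} with lower {-\frac{3}{2}, \frac{1}{2}}.

Key observation: with t_0 = -\frac{7}{10}, the running product (prefactor -7/10) telescopes to a rising factorial.
Step ratio: r(k) = \frac{1}{8} * (k-\frac{1}{6}) (k+1) / [(k-\frac{3}{2}) (k+\frac{1}{2}) (k+1)] - poly over poly, x = \frac{1}{8} from leading terms; C = -\frac{7}{10} at k = 0.


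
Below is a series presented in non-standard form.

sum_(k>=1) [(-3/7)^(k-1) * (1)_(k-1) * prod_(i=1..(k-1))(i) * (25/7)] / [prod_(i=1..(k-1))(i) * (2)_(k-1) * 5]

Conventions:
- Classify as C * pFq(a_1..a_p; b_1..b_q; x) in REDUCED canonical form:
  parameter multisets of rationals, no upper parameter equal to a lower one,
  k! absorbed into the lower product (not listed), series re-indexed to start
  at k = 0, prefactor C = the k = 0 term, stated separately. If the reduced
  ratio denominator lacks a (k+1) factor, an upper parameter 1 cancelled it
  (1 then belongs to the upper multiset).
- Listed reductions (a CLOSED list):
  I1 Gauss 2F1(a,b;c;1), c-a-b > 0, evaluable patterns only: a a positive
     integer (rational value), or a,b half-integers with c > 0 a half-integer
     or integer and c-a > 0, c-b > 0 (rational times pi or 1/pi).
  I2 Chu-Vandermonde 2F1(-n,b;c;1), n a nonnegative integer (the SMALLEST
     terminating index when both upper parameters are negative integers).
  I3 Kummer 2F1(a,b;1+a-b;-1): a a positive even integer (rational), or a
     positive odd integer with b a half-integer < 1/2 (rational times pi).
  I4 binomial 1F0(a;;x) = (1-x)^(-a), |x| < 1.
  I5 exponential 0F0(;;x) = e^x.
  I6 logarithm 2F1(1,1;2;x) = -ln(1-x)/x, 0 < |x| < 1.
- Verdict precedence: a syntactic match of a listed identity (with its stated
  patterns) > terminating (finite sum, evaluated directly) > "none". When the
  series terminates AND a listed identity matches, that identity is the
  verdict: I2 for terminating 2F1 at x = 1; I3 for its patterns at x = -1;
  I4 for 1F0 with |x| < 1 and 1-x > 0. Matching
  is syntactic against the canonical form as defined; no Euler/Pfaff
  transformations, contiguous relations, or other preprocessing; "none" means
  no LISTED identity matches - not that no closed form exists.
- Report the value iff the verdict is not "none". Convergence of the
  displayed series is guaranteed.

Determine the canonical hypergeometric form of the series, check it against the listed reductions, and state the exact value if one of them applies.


Classification (C = 5/7): 2F1 with upper {1, 1}, lower {2}, argument x = -3/7. Verdict: logarithm (I6) matches (the logarithm: parameters (1,1;2), x = -3/7). Value: (5/3) * ln(10/7).

Key observation: t_0 being 5/7, the running product (C = 5/7) telescopes to a rising factorial.
Ratio: r(k) = (-3/7) * (k+1) (k+1) / [(k+2) (k+1)] - rational; roots negated = parameters, x = (-3/7), C = 5/7.


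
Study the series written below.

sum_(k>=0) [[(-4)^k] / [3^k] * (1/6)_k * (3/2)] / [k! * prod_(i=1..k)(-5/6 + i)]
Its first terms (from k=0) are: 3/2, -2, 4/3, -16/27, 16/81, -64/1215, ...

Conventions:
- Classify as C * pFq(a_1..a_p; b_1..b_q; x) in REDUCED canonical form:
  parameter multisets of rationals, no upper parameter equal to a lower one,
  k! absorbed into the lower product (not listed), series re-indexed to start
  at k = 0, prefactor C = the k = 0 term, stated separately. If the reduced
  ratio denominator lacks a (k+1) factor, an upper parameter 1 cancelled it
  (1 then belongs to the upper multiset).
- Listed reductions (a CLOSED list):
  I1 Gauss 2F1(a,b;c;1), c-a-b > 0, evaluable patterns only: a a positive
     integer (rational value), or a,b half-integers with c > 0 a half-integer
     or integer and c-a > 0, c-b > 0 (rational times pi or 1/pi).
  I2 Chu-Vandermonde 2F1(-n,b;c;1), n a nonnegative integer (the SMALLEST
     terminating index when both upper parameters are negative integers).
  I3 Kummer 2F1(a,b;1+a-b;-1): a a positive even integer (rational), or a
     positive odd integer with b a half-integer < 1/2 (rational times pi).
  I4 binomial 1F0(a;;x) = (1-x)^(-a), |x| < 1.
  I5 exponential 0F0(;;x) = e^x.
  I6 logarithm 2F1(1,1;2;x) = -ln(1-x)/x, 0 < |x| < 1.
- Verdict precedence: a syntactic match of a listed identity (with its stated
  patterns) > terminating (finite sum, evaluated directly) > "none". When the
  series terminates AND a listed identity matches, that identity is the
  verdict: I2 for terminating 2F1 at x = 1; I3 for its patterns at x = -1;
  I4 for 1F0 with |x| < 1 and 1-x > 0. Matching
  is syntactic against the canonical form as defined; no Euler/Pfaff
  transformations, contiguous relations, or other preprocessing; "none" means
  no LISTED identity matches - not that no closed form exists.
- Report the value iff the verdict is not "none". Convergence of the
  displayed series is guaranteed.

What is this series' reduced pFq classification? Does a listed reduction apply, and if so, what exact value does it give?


With C = 3/2: the canonical form is 0F0(-; -; -4/3). Verdict: this is exponential (I5) (the 0F0 exponential series at x = -4/3). Sum: (3/2) * e^(-4/3).

Key step: t_0 being 3/2, the two geometric factors (C = 3/2, x = -4/3) combine into one argument.
Ratio: r(k) = (-4/3) * 1 / [(k+1)] - poly over poly, x = (-4/3) from leading terms; C = 3/2 at k = 0.


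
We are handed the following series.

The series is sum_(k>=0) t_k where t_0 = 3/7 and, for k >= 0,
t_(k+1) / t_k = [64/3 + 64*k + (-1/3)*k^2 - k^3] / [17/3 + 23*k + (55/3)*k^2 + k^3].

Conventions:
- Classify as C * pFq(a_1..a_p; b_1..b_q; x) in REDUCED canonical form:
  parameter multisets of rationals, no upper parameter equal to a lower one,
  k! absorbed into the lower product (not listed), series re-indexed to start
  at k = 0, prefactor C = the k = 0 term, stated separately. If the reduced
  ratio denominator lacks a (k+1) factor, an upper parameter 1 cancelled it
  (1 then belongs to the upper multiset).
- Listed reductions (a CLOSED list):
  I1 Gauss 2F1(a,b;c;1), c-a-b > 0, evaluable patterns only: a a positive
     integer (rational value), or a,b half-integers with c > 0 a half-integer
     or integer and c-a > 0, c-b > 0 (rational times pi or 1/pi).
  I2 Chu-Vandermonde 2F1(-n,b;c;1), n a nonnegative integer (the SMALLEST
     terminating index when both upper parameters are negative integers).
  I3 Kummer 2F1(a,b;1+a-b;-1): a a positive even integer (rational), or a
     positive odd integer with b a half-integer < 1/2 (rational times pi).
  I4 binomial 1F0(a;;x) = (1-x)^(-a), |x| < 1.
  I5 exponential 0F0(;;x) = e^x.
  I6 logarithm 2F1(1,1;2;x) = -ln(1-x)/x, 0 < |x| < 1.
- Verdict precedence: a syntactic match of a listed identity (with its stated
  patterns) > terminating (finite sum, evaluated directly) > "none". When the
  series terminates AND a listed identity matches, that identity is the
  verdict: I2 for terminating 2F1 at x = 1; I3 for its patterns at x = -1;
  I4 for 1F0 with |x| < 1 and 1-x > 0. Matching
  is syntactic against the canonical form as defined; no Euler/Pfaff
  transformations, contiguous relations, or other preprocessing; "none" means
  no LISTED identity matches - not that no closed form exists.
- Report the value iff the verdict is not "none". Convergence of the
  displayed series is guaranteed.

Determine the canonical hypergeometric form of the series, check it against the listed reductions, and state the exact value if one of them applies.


Reduced: x = -1, 2F1, upper = {-8, 8}, lower = {17}, C = 3/7. Verdict (x = -1): Kummer (I3) applies (x = -1; c = 17 equals 1+a-b for upper {-8, 8}: listed pattern). Exact value: 78/7.

Key observation: x = (-1) and roots of the ratio polynomials (prefactor 3/7) are the negated parameters.
Consecutive-term ratio: r(k) = (-1) * (k-8) (k+8) / [(k+17) (k+1)] - rational; roots negated = parameters, x = (-1), C = 3/7.


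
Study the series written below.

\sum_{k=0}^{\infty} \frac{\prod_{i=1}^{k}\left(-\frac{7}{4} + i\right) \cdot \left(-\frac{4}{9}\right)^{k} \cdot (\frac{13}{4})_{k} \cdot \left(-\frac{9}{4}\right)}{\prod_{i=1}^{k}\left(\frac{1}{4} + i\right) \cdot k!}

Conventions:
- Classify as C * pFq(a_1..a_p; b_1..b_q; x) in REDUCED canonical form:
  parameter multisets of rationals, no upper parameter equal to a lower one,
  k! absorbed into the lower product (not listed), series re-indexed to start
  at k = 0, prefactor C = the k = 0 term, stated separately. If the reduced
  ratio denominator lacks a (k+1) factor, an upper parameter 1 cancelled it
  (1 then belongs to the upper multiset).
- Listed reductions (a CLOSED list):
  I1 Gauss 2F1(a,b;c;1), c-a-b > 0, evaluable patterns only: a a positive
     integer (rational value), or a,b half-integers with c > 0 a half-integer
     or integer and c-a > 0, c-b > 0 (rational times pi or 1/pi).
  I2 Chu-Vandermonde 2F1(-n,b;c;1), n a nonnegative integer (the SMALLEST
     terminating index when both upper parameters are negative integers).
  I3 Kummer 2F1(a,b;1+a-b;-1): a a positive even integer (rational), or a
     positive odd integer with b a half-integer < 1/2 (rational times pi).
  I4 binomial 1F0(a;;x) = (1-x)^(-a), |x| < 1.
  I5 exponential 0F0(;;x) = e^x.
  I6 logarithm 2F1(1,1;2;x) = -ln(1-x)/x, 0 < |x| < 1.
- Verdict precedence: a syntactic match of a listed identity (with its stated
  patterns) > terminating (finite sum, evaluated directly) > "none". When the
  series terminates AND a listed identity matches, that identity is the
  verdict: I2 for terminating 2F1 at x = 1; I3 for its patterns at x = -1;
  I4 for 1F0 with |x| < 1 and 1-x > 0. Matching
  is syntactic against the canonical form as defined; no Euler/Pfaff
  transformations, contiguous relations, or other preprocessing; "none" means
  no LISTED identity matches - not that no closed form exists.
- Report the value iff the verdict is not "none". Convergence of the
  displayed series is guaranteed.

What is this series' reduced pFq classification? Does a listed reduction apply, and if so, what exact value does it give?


The series (x = -\frac{4}{9}) is 2F1: upper {-\frac{3}{4}, \frac{13}{4}}, lower {\frac{5}{4}}, prefactor -\frac{9}{4}. Verdict: none - this 2F1 at x = -\frac{4}{9} matches no listed pattern, and upper {-\frac{3}{4}, \frac{13}{4}} holds no stopper.

Key step: t_0 being -\frac{9}{4}, the running product (C = -9/4) telescopes to a rising factorial.
Consecutive-term ratio: r(k) = -\frac{4}{9} * (k-\frac{3}{4}) (k+\frac{13}{4}) / [(k+\frac{5}{4}) (k+1)] - rational in k, leading ratio -\frac{4}{9}; with t_0 = -\frac{9}{4}, classification follows.
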